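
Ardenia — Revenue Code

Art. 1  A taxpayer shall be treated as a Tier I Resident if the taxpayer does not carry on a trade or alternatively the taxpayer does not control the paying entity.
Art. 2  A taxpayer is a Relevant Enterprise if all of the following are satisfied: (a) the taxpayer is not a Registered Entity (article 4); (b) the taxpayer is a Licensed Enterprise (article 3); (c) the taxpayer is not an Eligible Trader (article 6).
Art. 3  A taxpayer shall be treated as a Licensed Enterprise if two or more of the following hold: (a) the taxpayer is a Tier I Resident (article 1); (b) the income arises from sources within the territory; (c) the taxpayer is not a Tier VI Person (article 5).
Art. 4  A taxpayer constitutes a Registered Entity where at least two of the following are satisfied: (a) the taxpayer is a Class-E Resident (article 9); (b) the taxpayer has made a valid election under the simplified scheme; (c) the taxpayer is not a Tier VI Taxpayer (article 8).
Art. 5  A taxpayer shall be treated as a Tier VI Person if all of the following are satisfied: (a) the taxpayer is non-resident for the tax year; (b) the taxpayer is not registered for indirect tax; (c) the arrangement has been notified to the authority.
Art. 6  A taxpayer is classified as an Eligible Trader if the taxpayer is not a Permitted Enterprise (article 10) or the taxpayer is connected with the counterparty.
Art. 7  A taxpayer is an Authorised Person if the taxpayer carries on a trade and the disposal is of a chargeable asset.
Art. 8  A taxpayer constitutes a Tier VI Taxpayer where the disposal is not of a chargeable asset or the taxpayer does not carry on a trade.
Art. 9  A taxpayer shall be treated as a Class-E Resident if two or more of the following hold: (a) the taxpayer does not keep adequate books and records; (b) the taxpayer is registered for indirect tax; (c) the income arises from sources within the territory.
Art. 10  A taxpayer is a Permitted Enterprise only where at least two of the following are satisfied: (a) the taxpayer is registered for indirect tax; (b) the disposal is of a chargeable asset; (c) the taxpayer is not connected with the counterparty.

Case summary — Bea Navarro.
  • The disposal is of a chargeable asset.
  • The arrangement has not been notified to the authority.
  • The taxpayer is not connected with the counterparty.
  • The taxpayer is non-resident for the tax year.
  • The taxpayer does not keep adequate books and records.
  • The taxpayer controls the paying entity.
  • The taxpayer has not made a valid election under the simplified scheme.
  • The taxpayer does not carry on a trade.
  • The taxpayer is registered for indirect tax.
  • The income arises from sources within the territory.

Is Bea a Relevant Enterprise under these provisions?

Yes

Under article 9: the taxpayer does not keep adequate books and records? yes; the taxpayer is registered for indirect tax? yes; the income arises from sources within the territory? yes — 3 of 3 hold (need ≥2) → satisfied.
Under article 8: the disposal is not of a chargeable asset? no; or the taxpayer does not carry on a trade? yes. So the taxpayer is a Tier VI Taxpayer.
Under article 4: Class-E Resident (article 9)? yes; the taxpayer has made a valid election under the simplified scheme? no; not a Tier VI Taxpayer (article 8)? no — 1 of 3 hold (need ≥2) → not satisfied.
Under article 1: the taxpayer does not carry on a trade? yes; or the taxpayer does not control the paying entity? no. So the taxpayer is a Tier I Resident.
Under article 5: the taxpayer is non-resident for the tax year? yes; and the taxpayer is not registered for indirect tax? no; and the arrangement has been notified to the authority? no. So the taxpayer is not a Tier VI Person.
Under article 3: Tier I Resident (article 1)? yes; the income arises from sources within the territory? yes; not a Tier VI Person (article 5)? yes — 3 of 3 hold (need ≥2) → satisfied.
Under article 10: the taxpayer is registered for indirect tax? yes; the disposal is of a chargeable asset? yes; the taxpayer is not connected with the counterparty? yes — 3 of 3 hold (need ≥2) → satisfied.
Under article 6: not a Permitted Enterprise (article 10)? no; or the taxpayer is connected with the counterparty? no. So the taxpayer is not an Eligible Trader.
Under article 2: not a Registered Entity (article 4)? yes; and Licensed Enterprise (article 3)? yes; and not an Eligible Trader (article 6)? yes. So the taxpayer is a Relevant Enterprise.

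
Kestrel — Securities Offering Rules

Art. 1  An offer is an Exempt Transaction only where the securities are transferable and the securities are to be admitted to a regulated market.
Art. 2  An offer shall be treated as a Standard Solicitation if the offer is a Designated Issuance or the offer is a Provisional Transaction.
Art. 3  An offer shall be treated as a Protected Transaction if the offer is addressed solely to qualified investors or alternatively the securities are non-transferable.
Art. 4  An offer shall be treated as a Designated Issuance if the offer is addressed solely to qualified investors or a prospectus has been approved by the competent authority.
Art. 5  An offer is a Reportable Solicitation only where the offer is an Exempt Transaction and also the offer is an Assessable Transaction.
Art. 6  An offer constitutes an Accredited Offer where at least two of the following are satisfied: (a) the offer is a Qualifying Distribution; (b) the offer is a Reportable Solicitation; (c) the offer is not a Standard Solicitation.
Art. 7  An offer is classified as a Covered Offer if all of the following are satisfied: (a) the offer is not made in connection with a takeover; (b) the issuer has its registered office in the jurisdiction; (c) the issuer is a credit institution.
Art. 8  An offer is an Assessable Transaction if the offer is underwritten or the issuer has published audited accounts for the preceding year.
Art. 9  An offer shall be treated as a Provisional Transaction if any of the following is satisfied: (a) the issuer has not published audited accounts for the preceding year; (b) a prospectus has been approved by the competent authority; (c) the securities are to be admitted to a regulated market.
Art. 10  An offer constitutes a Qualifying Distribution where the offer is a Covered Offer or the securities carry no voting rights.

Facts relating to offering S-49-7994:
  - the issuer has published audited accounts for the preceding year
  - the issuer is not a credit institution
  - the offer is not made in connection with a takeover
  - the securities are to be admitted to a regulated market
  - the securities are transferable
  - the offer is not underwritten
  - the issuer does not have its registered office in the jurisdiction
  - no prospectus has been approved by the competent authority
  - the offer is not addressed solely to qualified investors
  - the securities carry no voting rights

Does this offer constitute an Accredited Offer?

article 7 — Covered Offer: [the offer is not made in connection with a takeover? yes] AND [the issuer has its registered office in the jurisdiction? no] AND [the issuer is a credit institution? no] → not satisfied.
article 10 — Qualifying Distribution: [Covered Offer (article 7)? no] OR [the securities carry no voting rights? yes] → satisfied.
article 1 — Exempt Transaction: [the securities are transferable? yes] AND [the securities are to be admitted to a regulated market? yes] → satisfied.
article 8 — Assessable Transaction: [the offer is underwritten? no] OR [the issuer has published audited accounts for the preceding year? yes] → satisfied.
article 5 — Reportable Solicitation: [Exempt Transaction (article 1)? yes] AND [Assessable Transaction (article 8)? yes] → satisfied.
article 4 — Designated Issuance: [the offer is addressed solely to qualified investors? no] OR [a prospectus has been approved by the competent authority? no] → not satisfied.
article 9 — Provisional Transaction: [the issuer has not published audited accounts for the preceding year? no] OR [a prospectus has been approved by the competent authority? no] OR [the securities are to be admitted to a regulated market? yes] → satisfied.
article 2 — Standard Solicitation: [Designated Issuance (article 4)? no] OR [Provisional Transaction (article 9)? yes] → satisfied.
article 6 — Accredited Offer: Qualifying Distribution (article 10)? yes; Reportable Solicitation (article 5)? yes; not a Standard Solicitation (article 2)? no — 2 of 3 hold (need ≥2) → satisfied.

Yes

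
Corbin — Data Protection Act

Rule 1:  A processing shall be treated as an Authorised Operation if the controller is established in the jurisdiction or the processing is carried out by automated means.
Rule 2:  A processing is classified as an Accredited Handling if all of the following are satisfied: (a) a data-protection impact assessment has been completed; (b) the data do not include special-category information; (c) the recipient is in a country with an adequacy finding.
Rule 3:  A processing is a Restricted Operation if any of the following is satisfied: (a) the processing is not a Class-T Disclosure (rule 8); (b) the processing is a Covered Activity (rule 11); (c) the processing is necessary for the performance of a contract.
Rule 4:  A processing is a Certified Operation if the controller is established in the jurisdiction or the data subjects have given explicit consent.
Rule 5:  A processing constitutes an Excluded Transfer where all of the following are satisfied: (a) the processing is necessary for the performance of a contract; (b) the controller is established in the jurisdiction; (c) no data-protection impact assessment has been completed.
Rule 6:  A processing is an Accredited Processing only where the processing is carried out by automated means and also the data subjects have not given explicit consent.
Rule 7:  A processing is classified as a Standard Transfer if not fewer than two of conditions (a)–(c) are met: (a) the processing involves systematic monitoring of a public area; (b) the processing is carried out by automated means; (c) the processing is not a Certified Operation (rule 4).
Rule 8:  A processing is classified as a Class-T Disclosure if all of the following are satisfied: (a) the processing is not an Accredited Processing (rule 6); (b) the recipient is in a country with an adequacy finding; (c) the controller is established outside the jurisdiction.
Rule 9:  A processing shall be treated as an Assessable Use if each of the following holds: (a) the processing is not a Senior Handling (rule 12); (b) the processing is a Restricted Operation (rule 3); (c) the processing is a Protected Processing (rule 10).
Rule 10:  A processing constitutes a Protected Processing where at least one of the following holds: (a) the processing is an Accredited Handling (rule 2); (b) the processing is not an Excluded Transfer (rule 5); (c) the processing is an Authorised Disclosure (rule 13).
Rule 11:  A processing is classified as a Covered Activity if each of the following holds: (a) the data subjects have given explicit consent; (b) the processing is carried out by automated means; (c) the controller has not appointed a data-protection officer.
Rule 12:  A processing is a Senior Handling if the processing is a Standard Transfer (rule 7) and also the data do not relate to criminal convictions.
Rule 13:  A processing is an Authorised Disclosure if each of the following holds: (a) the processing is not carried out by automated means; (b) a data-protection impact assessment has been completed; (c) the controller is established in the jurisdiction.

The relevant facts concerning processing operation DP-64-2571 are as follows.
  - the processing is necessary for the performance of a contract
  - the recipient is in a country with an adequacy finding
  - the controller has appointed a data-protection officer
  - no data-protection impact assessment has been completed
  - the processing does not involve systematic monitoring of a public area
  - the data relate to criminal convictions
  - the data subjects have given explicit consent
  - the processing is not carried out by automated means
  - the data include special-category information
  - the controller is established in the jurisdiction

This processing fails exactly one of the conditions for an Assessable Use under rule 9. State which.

Under rule 4: the controller is established in the jurisdiction? yes; or the data subjects have given explicit consent? yes. So the processing is a Certified Operation.
Under rule 7: the processing involves systematic monitoring of a public area? no; the processing is carried out by automated means? no; not a Certified Operation (rule 4)? no — 0 of 3 hold (need ≥2) → not satisfied.
Under rule 12: Standard Transfer (rule 7)? no; and the data do not relate to criminal convictions? no. So the processing is not a Senior Handling.
Under rule 6: the processing is carried out by automated means? no; and the data subjects have not given explicit consent? no. So the processing is not an Accredited Processing.
Under rule 8: not an Accredited Processing (rule 6)? yes; and the recipient is in a country with an adequacy finding? yes; and the controller is established outside the jurisdiction? no. So the processing is not a Class-T Disclosure.
Under rule 11: the data subjects have given explicit consent? yes; and the processing is carried out by automated means? no; and the controller has not appointed a data-protection officer? no. So the processing is not a Covered Activity.
Under rule 3: not a Class-T Disclosure (rule 8)? yes; or Covered Activity (rule 11)? no; or the processing is necessary for the performance of a contract? yes. So the processing is a Restricted Operation.
Under rule 2: a data-protection impact assessment has been completed? no; and the data do not include special-category information? no; and the recipient is in a country with an adequacy finding? yes. So the processing is not an Accredited Handling.
Under rule 5: the processing is necessary for the performance of a contract? yes; and the controller is established in the jurisdiction? yes; and no data-protection impact assessment has been completed? yes. So the processing is an Excluded Transfer.
Under rule 13: the processing is not carried out by automated means? yes; and a data-protection impact assessment has been completed? no; and the controller is established in the jurisdiction? yes. So the processing is not an Authorised Disclosure.
Under rule 10: Accredited Handling (rule 2)? no; or not an Excluded Transfer (rule 5)? no; or Authorised Disclosure (rule 13)? no. So the processing is not a Protected Processing.
Under rule 9: not a Senior Handling (rule 12)? yes; and Restricted Operation (rule 3)? yes; and Protected Processing (rule 10)? no. So the processing is not an Assessable Use.

Protected Processing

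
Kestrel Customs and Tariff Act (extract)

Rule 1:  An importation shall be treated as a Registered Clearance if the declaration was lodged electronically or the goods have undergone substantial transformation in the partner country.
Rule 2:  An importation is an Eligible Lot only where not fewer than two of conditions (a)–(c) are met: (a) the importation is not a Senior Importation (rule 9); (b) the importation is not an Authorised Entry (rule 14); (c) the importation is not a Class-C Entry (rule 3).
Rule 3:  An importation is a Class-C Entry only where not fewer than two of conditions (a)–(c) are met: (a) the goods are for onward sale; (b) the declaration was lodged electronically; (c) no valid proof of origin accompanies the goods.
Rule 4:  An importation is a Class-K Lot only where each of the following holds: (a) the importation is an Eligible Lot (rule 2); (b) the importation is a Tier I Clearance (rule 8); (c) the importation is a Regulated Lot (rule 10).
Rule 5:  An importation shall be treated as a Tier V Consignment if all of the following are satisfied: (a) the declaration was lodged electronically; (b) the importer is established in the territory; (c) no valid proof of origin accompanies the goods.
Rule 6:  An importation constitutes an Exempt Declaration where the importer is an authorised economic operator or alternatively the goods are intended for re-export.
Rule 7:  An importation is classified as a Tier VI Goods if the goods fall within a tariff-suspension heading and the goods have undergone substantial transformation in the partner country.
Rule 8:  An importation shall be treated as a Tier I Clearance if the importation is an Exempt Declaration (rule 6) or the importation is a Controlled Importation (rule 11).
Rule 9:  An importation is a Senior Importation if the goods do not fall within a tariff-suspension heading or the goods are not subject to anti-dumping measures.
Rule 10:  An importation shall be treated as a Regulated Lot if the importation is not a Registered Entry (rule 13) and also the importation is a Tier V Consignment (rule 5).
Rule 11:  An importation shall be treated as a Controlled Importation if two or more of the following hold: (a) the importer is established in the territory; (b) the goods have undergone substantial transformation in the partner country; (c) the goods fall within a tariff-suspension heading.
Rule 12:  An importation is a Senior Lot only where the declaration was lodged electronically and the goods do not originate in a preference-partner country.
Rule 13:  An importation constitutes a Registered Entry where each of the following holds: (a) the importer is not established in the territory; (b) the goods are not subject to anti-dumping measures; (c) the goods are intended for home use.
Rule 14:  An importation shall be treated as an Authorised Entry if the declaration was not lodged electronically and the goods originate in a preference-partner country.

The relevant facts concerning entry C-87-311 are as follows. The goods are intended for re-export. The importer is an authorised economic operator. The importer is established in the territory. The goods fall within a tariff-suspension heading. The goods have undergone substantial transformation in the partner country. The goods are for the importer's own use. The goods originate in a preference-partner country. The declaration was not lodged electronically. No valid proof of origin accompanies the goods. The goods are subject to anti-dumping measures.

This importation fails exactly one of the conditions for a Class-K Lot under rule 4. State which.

Regulated Lot

rule 9 — Senior Importation: [the goods do not fall within a tariff-suspension heading? no] OR [the goods are not subject to anti-dumping measures? no] → not satisfied.
rule 14 — Authorised Entry: [the declaration was not lodged electronically? yes] AND [the goods originate in a preference-partner country? yes] → satisfied.
rule 3 — Class-C Entry: the goods are for onward sale? no; the declaration was lodged electronically? no; no valid proof of origin accompanies the goods? yes — 1 of 3 hold (need ≥2) → not satisfied.
rule 2 — Eligible Lot: not a Senior Importation (rule 9)? yes; not an Authorised Entry (rule 14)? no; not a Class-C Entry (rule 3)? yes — 2 of 3 hold (need ≥2) → satisfied.
rule 6 — Exempt Declaration: [the importer is an authorised economic operator? yes] OR [the goods are intended for re-export? yes] → satisfied.
rule 11 — Controlled Importation: the importer is established in the territory? yes; the goods have undergone substantial transformation in the partner country? yes; the goods fall within a tariff-suspension heading? yes — 3 of 3 hold (need ≥2) → satisfied.
rule 8 — Tier I Clearance: [Exempt Declaration (rule 6)? yes] OR [Controlled Importation (rule 11)? yes] → satisfied.
rule 13 — Registered Entry: [the importer is not established in the territory? no] AND [the goods are not subject to anti-dumping measures? no] AND [the goods are intended for home use? no] → not satisfied.
rule 5 — Tier V Consignment: [the declaration was lodged electronically? no] AND [the importer is established in the territory? yes] AND [no valid proof of origin accompanies the goods? yes] → not satisfied.
rule 10 — Regulated Lot: [not a Registered Entry (rule 13)? yes] AND [Tier V Consignment (rule 5)? no] → not satisfied.
rule 4 — Class-K Lot: [Eligible Lot (rule 2)? yes] AND [Tier I Clearance (rule 8)? yes] AND [Regulated Lot (rule 10)? no] → not satisfied.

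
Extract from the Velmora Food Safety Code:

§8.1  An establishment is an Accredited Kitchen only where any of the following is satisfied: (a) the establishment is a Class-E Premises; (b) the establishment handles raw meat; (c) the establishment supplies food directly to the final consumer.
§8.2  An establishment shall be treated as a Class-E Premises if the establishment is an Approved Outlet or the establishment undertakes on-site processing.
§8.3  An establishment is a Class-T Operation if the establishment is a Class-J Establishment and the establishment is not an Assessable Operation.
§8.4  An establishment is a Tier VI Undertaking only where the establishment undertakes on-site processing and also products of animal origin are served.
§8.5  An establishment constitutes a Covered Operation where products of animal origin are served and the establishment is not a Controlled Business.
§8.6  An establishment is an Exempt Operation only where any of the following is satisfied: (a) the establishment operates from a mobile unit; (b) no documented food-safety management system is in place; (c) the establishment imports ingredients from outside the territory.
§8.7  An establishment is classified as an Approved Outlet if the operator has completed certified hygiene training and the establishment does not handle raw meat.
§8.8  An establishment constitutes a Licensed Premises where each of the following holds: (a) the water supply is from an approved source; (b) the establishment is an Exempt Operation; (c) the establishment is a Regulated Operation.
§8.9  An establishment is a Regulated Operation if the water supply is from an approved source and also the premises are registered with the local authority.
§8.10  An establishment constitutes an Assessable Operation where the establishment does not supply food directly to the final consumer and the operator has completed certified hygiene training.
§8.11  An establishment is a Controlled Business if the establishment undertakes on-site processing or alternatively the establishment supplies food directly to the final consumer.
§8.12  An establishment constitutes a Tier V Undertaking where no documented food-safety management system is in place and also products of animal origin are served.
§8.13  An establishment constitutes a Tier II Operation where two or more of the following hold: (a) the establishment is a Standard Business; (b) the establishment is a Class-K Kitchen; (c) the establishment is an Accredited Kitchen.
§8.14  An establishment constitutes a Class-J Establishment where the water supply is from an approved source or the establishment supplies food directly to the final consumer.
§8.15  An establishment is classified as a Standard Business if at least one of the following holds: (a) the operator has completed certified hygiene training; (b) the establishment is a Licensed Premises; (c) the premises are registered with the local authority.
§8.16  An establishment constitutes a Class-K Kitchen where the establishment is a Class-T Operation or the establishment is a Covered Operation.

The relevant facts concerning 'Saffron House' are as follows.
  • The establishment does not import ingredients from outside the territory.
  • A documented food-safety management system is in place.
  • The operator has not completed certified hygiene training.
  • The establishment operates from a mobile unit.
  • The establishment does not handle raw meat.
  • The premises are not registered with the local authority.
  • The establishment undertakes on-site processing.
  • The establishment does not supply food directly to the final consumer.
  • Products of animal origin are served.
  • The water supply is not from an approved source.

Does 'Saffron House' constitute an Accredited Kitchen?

§8.7 — Approved Outlet: [the operator has completed certified hygiene training? no] AND [the establishment does not handle raw meat? yes] → not satisfied.
§8.2 — Class-E Premises: [Approved Outlet (§8.7)? no] OR [the establishment undertakes on-site processing? yes] → satisfied.
§8.1 — Accredited Kitchen: [Class-E Premises (§8.2)? yes] OR [the establishment handles raw meat? no] OR [the establishment supplies food directly to the final consumer? no] → satisfied.

Yes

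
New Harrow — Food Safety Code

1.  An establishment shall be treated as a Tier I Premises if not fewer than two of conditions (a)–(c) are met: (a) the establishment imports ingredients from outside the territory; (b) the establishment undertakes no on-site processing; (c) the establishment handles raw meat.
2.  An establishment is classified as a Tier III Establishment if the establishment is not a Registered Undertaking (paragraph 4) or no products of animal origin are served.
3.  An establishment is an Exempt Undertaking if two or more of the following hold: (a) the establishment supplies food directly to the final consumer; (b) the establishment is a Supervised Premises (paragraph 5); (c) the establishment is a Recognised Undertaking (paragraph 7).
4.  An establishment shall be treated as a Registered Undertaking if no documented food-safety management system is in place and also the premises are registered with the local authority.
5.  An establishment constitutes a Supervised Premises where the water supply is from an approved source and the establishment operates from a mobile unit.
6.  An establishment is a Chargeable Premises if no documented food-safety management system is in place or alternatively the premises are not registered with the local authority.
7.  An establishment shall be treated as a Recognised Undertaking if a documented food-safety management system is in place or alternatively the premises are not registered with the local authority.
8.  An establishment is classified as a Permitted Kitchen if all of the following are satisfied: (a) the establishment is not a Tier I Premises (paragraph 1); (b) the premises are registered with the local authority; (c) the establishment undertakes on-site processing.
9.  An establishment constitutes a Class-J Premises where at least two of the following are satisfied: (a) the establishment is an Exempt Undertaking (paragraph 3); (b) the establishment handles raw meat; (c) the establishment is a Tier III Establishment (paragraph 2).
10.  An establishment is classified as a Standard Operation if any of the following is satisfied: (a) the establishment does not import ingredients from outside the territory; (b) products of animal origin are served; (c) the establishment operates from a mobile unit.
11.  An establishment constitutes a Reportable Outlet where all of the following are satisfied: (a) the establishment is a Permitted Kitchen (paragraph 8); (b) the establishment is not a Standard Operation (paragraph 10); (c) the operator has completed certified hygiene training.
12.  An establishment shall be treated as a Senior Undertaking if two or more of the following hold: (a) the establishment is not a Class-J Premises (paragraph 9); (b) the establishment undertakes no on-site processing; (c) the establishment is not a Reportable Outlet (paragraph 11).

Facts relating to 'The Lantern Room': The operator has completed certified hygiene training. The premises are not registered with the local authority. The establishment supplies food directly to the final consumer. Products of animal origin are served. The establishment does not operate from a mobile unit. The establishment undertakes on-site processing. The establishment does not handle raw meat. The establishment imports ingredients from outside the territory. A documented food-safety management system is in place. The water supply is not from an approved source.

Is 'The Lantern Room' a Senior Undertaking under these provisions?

paragraph 5 — Supervised Premises: [the water supply is from an approved source? no] AND [the establishment operates from a mobile unit? no] → not satisfied.
paragraph 7 — Recognised Undertaking: [a documented food-safety management system is in place? yes] OR [the premises are not registered with the local authority? yes] → satisfied.
paragraph 3 — Exempt Undertaking: the establishment supplies food directly to the final consumer? yes; Supervised Premises (paragraph 5)? no; Recognised Undertaking (paragraph 7)? yes — 2 of 3 hold (need ≥2) → satisfied.
paragraph 4 — Registered Undertaking: [no documented food-safety management system is in place? no] AND [the premises are registered with the local authority? no] → not satisfied.
paragraph 2 — Tier III Establishment: [not a Registered Undertaking (paragraph 4)? yes] OR [no products of animal origin are served? no] → satisfied.
paragraph 9 — Class-J Premises: Exempt Undertaking (paragraph 3)? yes; the establishment handles raw meat? no; Tier III Establishment (paragraph 2)? yes — 2 of 3 hold (need ≥2) → satisfied.
paragraph 1 — Tier I Premises: the establishment imports ingredients from outside the territory? yes; the establishment undertakes no on-site processing? no; the establishment handles raw meat? no — 1 of 3 hold (need ≥2) → not satisfied.
paragraph 8 — Permitted Kitchen: [not a Tier I Premises (paragraph 1)? yes] AND [the premises are registered with the local authority? no] AND [the establishment undertakes on-site processing? yes] → not satisfied.
paragraph 10 — Standard Operation: [the establishment does not import ingredients from outside the territory? no] OR [products of animal origin are served? yes] OR [the establishment operates from a mobile unit? no] → satisfied.
paragraph 11 — Reportable Outlet: [Permitted Kitchen (paragraph 8)? no] AND [not a Standard Operation (paragraph 10)? no] AND [the operator has completed certified hygiene training? yes] → not satisfied.
paragraph 12 — Senior Undertaking: not a Class-J Premises (paragraph 9)? no; the establishment undertakes no on-site processing? no; not a Reportable Outlet (paragraph 11)? yes — 1 of 3 hold (need ≥2) → not satisfied.

No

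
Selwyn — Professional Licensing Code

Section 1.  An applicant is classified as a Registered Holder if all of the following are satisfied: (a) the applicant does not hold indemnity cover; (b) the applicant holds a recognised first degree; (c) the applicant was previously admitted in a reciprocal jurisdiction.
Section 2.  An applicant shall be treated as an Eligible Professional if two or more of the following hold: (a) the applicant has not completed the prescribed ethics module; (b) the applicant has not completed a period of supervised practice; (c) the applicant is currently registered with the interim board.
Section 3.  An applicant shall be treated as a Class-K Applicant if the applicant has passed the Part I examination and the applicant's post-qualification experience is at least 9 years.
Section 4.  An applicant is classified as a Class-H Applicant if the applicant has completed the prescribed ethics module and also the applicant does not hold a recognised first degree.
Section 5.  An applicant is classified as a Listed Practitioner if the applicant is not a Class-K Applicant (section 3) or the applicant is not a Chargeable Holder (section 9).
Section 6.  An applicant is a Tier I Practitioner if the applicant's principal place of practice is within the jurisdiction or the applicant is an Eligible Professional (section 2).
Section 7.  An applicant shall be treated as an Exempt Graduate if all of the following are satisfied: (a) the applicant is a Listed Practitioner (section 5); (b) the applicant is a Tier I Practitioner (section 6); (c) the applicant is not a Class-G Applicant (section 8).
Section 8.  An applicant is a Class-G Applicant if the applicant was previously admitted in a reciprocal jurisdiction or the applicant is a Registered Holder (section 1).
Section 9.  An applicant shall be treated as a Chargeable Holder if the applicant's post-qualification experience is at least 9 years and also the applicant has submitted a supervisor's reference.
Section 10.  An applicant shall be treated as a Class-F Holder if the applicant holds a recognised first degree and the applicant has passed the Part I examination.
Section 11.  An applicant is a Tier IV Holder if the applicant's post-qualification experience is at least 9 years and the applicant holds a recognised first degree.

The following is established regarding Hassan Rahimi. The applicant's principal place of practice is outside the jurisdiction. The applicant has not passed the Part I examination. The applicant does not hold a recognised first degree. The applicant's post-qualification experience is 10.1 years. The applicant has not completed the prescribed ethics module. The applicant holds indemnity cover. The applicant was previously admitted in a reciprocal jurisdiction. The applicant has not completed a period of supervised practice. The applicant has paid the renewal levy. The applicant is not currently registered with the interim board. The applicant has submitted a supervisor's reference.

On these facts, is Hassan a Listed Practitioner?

Under section 3: the applicant has passed the Part I examination? no; and applicant's post-qualification experience: 10.1 years ≥ 9 years? yes. So the applicant is not a Class-K Applicant.
Under section 9: applicant's post-qualification experience: 10.1 years ≥ 9 years? yes; and the applicant has submitted a supervisor's reference? yes. So the applicant is a Chargeable Holder.
Under section 5: not a Class-K Applicant (section 3)? yes; or not a Chargeable Holder (section 9)? no. So the applicant is a Listed Practitioner.

Yes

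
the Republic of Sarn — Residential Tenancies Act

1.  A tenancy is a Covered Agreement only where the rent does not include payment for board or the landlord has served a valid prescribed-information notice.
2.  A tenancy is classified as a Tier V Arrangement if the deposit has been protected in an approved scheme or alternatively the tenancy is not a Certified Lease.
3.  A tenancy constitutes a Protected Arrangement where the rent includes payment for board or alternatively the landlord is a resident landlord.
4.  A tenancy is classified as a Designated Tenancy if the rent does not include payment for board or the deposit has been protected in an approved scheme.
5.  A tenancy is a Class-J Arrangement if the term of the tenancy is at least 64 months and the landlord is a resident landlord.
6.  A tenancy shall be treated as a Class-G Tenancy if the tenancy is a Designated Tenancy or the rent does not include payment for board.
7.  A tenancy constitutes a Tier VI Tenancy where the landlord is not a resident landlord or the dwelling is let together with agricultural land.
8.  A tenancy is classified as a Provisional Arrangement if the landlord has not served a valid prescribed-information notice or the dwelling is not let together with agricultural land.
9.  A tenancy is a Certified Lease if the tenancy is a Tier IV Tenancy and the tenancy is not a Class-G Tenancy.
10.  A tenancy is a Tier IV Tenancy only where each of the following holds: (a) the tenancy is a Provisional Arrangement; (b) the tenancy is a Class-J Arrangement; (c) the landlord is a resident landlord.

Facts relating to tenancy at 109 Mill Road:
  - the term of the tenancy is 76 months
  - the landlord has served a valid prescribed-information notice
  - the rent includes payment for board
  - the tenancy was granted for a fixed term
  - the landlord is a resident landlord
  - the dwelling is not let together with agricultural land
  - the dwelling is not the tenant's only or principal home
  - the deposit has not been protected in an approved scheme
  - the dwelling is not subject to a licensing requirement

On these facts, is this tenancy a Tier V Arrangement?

No

Under paragraph 8: the landlord has not served a valid prescribed-information notice? no; or the dwelling is not let together with agricultural land? yes. So the tenancy is a Provisional Arrangement.
Under paragraph 5: term of the tenancy: 76 months ≥ 64 months? yes; and the landlord is a resident landlord? yes. So the tenancy is a Class-J Arrangement.
Under paragraph 10: Provisional Arrangement (paragraph 8)? yes; and Class-J Arrangement (paragraph 5)? yes; and the landlord is a resident landlord? yes. So the tenancy is a Tier IV Tenancy.
Under paragraph 4: the rent does not include payment for board? no; or the deposit has been protected in an approved scheme? no. So the tenancy is not a Designated Tenancy.
Under paragraph 6: Designated Tenancy (paragraph 4)? no; or the rent does not include payment for board? no. So the tenancy is not a Class-G Tenancy.
Under paragraph 9: Tier IV Tenancy (paragraph 10)? yes; and not a Class-G Tenancy (paragraph 6)? yes. So the tenancy is a Certified Lease.
Under paragraph 2: the deposit has been protected in an approved scheme? no; or not a Certified Lease (paragraph 9)? no. So the tenancy is not a Tier V Arrangement.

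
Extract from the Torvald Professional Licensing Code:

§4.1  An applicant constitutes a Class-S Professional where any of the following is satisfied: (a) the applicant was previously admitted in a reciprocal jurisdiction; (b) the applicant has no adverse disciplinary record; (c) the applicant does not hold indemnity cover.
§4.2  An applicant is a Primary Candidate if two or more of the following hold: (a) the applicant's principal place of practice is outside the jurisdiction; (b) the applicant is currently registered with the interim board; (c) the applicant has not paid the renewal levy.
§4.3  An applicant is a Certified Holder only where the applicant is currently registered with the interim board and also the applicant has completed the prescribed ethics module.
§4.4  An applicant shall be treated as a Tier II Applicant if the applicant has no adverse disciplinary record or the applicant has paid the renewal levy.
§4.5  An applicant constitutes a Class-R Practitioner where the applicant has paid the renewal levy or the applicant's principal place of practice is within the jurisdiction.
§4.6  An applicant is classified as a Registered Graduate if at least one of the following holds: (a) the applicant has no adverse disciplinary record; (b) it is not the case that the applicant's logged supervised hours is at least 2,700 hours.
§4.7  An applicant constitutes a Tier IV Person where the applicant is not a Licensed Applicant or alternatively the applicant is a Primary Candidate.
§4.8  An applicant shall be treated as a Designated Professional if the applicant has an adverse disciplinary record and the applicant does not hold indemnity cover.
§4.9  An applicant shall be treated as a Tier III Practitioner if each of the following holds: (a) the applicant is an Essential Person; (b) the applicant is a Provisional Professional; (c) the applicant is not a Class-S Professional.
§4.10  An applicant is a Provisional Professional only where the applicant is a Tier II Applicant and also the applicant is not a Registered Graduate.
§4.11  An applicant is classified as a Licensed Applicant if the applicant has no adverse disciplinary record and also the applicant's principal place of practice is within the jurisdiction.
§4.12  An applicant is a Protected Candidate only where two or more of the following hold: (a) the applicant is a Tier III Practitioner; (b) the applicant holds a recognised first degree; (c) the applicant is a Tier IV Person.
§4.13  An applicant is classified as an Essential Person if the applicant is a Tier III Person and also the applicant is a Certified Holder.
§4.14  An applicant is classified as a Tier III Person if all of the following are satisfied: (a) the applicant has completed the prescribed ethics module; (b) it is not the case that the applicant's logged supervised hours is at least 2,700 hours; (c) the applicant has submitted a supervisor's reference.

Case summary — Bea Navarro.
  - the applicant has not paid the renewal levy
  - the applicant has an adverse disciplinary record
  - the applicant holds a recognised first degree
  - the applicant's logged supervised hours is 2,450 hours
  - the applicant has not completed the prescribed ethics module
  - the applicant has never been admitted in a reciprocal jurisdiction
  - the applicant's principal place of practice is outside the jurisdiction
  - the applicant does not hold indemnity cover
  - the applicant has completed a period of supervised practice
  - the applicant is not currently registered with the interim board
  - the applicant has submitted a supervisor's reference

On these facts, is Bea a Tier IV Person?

Yes

§4.11 — Licensed Applicant: [the applicant has no adverse disciplinary record? no] AND [the applicant's principal place of practice is within the jurisdiction? no] → not satisfied.
§4.2 — Primary Candidate: the applicant's principal place of practice is outside the jurisdiction? yes; the applicant is currently registered with the interim board? no; the applicant has not paid the renewal levy? yes — 2 of 3 hold (need ≥2) → satisfied.
§4.7 — Tier IV Person: [not a Licensed Applicant (§4.11)? yes] OR [Primary Candidate (§4.2)? yes] → satisfied.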